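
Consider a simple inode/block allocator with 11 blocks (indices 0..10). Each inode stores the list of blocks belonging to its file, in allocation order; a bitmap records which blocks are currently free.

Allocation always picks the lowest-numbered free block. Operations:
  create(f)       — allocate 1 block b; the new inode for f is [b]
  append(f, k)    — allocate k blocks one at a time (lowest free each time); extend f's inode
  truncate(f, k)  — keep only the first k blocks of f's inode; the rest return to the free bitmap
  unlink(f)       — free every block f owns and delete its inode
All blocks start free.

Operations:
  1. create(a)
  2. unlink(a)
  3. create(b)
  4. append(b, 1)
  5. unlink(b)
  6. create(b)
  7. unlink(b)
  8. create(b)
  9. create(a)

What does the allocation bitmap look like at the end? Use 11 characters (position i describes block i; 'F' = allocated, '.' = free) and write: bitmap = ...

bitmap = FF.........

after create(a) → a:[0]  free=[F..........]
after unlink(a) →   free=[...........]
after create(b) → b:[0]  free=[F..........]
after append(b, 1) → b:[0, 1]  free=[FF.........]
after unlink(b) →   free=[...........]
after create(b) → b:[0]  free=[F..........]
after unlink(b) →   free=[...........]
after create(b) → b:[0]  free=[F..........]
after create(a) → a:[1], b:[0]  free=[FF.........]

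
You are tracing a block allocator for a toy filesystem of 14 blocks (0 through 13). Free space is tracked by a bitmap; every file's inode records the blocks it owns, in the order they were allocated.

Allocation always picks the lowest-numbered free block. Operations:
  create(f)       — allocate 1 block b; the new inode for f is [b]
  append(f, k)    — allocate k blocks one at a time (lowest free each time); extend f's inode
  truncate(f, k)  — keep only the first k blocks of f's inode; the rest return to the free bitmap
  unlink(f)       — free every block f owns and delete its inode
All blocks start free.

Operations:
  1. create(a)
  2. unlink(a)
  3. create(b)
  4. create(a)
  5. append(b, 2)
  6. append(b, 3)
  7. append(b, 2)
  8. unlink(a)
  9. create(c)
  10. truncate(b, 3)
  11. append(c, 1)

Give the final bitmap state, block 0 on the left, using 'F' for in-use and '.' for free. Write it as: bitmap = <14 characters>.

after create(a) → a:[0]  free=[F.............]
after unlink(a) →   free=[..............]
after create(b) → b:[0]  free=[F.............]
after create(a) → a:[1], b:[0]  free=[FF............]
after append(b, 2) → a:[1], b:[0, 2, 3]  free=[FFFF..........]
after append(b, 3) → a:[1], b:[0, 2, 3, 4, 5, 6]  free=[FFFFFFF.......]
after append(b, 2) → a:[1], b:[0, 2, 3, 4, 5, 6, 7, 8]  free=[FFFFFFFFF.....]
after unlink(a) → b:[0, 2, 3, 4, 5, 6, 7, 8]  free=[F.FFFFFFF.....]
after create(c) → b:[0, 2, 3, 4, 5, 6, 7, 8], c:[1]  free=[FFFFFFFFF.....]
after truncate(b, 3) → b:[0, 2, 3], c:[1]  free=[FFFF..........]
after append(c, 1) → b:[0, 2, 3], c:[1, 4]  free=[FFFFF.........]

bitmap = FFFFF.........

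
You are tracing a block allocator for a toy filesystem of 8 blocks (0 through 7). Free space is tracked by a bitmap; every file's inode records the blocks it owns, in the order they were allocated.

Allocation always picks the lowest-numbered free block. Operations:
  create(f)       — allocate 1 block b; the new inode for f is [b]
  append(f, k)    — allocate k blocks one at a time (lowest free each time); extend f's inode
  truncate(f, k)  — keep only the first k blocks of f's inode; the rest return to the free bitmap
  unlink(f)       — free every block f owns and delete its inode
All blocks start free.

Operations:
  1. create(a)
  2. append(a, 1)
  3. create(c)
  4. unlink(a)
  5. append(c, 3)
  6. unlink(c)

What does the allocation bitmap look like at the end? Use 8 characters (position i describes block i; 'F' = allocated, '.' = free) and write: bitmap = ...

bitmap = ........

create(a): bitmap=F....... | a=[0]
append(a, 1): bitmap=FF...... | a=[0, 1]
create(c): bitmap=FFF..... | a=[0, 1] c=[2]
unlink(a): bitmap=..F..... | c=[2]
append(c, 3): bitmap=FFFF.... | c=[2, 0, 1, 3]
unlink(c): bitmap=........ | 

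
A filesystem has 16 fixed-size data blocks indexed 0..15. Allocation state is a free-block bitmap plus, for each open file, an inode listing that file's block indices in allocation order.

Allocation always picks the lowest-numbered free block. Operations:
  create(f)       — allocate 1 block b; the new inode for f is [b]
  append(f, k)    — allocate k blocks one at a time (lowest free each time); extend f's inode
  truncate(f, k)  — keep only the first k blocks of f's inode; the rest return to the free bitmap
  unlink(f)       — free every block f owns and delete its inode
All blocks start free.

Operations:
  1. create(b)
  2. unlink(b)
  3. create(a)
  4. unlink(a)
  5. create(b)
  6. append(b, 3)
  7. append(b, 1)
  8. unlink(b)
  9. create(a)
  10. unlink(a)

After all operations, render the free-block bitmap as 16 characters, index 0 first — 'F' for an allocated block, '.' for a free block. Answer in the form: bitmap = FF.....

[1] create(b) — b=0 (map F...............)
[2] unlink(b) —  (map ................)
[3] create(a) — a=0 (map F...............)
[4] unlink(a) —  (map ................)
[5] create(b) — b=0 (map F...............)
[6] append(b, 3) — b=0,1,2,3 (map FFFF............)
[7] append(b, 1) — b=0,1,2,3,4 (map FFFFF...........)
[8] unlink(b) —  (map ................)
[9] create(a) — a=0 (map F...............)
[10] unlink(a) —  (map ................)

bitmap = ................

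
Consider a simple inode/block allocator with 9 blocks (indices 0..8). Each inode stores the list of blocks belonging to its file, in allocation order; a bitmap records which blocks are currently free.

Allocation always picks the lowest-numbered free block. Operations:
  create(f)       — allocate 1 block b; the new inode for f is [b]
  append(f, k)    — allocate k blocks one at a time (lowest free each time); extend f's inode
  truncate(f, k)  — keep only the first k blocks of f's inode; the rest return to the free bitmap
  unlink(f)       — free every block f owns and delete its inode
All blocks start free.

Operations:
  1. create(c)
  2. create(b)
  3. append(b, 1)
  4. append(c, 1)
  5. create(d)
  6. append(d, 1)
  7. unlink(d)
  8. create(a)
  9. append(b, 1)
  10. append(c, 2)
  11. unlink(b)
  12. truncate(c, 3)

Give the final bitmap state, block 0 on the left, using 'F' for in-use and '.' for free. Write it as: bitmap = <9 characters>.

[1] create(c) — c=0 (map F........)
[2] create(b) — b=1 c=0 (map FF.......)
[3] append(b, 1) — b=1,2 c=0 (map FFF......)
[4] append(c, 1) — b=1,2 c=0,3 (map FFFF.....)
[5] create(d) — b=1,2 c=0,3 d=4 (map FFFFF....)
[6] append(d, 1) — b=1,2 c=0,3 d=4,5 (map FFFFFF...)
[7] unlink(d) — b=1,2 c=0,3 (map FFFF.....)
[8] create(a) — a=4 b=1,2 c=0,3 (map FFFFF....)
[9] append(b, 1) — a=4 b=1,2,5 c=0,3 (map FFFFFF...)
[10] append(c, 2) — a=4 b=1,2,5 c=0,3,6,7 (map FFFFFFFF.)
[11] unlink(b) — a=4 c=0,3,6,7 (map F..FF.FF.)
[12] truncate(c, 3) — a=4 c=0,3,6 (map F..FF.F..)

bitmap = F..FF.F..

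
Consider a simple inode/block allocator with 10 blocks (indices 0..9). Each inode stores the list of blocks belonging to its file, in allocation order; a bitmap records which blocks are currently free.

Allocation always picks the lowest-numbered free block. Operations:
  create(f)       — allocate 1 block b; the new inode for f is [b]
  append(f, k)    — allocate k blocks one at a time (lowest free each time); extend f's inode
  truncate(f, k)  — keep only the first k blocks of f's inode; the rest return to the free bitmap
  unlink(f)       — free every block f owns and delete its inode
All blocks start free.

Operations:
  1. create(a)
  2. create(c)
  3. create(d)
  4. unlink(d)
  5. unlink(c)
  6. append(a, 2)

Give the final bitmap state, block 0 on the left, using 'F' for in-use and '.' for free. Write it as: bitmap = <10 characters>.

bitmap = FFF.......

  1. create(a)  ⇒  F.........  {a→[0]}
  2. create(c)  ⇒  FF........  {a→[0]; c→[1]}
  3. create(d)  ⇒  FFF.......  {a→[0]; c→[1]; d→[2]}
  4. unlink(d)  ⇒  FF........  {a→[0]; c→[1]}
  5. unlink(c)  ⇒  F.........  {a→[0]}
  6. append(a, 2)  ⇒  FFF.......  {a→[0, 1, 2]}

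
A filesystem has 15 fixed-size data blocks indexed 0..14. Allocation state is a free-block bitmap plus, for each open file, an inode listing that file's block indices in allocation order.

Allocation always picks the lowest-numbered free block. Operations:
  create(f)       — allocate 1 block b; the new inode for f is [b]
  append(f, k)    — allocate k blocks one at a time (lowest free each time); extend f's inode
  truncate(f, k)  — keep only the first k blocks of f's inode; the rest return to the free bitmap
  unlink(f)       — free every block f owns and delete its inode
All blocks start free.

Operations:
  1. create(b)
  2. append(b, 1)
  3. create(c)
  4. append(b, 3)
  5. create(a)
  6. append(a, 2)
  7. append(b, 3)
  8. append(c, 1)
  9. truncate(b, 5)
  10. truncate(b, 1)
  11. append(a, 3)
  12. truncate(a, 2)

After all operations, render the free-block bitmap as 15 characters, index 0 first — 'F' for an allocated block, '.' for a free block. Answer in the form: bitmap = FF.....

after create(b) → b:[0]  free=[F..............]
after append(b, 1) → b:[0, 1]  free=[FF.............]
after create(c) → b:[0, 1], c:[2]  free=[FFF............]
after append(b, 3) → b:[0, 1, 3, 4, 5], c:[2]  free=[FFFFFF.........]
after create(a) → a:[6], b:[0, 1, 3, 4, 5], c:[2]  free=[FFFFFFF........]
after append(a, 2) → a:[6, 7, 8], b:[0, 1, 3, 4, 5], c:[2]  free=[FFFFFFFFF......]
after append(b, 3) → a:[6, 7, 8], b:[0, 1, 3, 4, 5, 9, 10, 11], c:[2]  free=[FFFFFFFFFFFF...]
after append(c, 1) → a:[6, 7, 8], b:[0, 1, 3, 4, 5, 9, 10, 11], c:[2, 12]  free=[FFFFFFFFFFFFF..]
after truncate(b, 5) → a:[6, 7, 8], b:[0, 1, 3, 4, 5], c:[2, 12]  free=[FFFFFFFFF...F..]
after truncate(b, 1) → a:[6, 7, 8], b:[0], c:[2, 12]  free=[F.F...FFF...F..]
after append(a, 3) → a:[6, 7, 8, 1, 3, 4], b:[0], c:[2, 12]  free=[FFFFF.FFF...F..]
after truncate(a, 2) → a:[6, 7], b:[0], c:[2, 12]  free=[F.F...FF....F..]

bitmap = F.F...FF....F..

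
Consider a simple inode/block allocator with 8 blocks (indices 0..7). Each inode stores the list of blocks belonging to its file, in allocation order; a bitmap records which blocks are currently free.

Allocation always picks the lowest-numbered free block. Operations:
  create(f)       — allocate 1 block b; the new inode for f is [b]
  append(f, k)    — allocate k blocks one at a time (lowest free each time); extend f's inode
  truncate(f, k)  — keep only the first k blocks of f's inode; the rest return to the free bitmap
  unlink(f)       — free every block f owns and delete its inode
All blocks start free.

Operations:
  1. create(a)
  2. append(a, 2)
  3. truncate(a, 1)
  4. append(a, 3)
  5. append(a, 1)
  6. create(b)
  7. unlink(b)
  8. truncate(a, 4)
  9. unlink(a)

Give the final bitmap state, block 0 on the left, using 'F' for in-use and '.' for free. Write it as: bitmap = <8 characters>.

  1. create(a)  ⇒  F.......  {a→[0]}
  2. append(a, 2)  ⇒  FFF.....  {a→[0, 1, 2]}
  3. truncate(a, 1)  ⇒  F.......  {a→[0]}
  4. append(a, 3)  ⇒  FFFF....  {a→[0, 1, 2, 3]}
  5. append(a, 1)  ⇒  FFFFF...  {a→[0, 1, 2, 3, 4]}
  6. create(b)  ⇒  FFFFFF..  {a→[0, 1, 2, 3, 4]; b→[5]}
  7. unlink(b)  ⇒  FFFFF...  {a→[0, 1, 2, 3, 4]}
  8. truncate(a, 4)  ⇒  FFFF....  {a→[0, 1, 2, 3]}
  9. unlink(a)  ⇒  ........  {}

bitmap = ........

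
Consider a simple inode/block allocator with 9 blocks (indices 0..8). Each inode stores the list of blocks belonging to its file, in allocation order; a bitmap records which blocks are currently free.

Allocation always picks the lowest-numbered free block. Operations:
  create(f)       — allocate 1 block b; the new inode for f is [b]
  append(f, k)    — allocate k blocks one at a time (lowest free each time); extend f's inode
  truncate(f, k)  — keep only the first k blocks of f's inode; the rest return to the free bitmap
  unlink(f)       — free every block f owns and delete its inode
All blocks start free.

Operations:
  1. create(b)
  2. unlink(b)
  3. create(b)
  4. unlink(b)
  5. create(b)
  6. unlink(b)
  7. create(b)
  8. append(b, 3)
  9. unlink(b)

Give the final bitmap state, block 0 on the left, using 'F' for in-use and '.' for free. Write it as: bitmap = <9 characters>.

after create(b) → b:[0]  free=[F........]
after unlink(b) →   free=[.........]
after create(b) → b:[0]  free=[F........]
after unlink(b) →   free=[.........]
after create(b) → b:[0]  free=[F........]
after unlink(b) →   free=[.........]
after create(b) → b:[0]  free=[F........]
after append(b, 3) → b:[0, 1, 2, 3]  free=[FFFF.....]
after unlink(b) →   free=[.........]

bitmap = .........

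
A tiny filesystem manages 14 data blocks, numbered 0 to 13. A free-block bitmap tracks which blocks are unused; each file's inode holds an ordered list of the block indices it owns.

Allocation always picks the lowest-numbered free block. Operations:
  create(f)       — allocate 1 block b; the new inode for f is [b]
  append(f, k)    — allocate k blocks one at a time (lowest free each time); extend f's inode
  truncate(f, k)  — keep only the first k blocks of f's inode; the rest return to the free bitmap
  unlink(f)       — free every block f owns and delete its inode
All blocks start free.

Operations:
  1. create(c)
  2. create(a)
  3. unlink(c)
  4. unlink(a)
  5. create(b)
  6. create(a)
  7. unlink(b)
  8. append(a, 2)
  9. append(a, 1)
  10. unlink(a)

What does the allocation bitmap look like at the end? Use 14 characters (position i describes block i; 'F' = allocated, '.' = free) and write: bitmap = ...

bitmap = ..............

  1. create(c)  ⇒  F.............  {c→[0]}
  2. create(a)  ⇒  FF............  {a→[1]; c→[0]}
  3. unlink(c)  ⇒  .F............  {a→[1]}
  4. unlink(a)  ⇒  ..............  {}
  5. create(b)  ⇒  F.............  {b→[0]}
  6. create(a)  ⇒  FF............  {a→[1]; b→[0]}
  7. unlink(b)  ⇒  .F............  {a→[1]}
  8. append(a, 2)  ⇒  FFF...........  {a→[1, 0, 2]}
  9. append(a, 1)  ⇒  FFFF..........  {a→[1, 0, 2, 3]}
  10. unlink(a)  ⇒  ..............  {}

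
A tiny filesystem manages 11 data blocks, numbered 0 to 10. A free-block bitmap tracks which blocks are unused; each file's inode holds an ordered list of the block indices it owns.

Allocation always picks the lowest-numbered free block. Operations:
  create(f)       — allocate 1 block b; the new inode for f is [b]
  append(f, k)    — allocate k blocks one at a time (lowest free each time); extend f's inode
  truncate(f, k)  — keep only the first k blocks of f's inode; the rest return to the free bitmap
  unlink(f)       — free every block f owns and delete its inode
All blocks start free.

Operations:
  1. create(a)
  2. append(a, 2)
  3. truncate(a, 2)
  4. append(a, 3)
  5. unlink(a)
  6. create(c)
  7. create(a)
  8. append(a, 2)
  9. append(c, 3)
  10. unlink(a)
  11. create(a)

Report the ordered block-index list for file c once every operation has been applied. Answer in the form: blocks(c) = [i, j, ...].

create(a): bitmap=F.......... | a=[0]
append(a, 2): bitmap=FFF........ | a=[0, 1, 2]
truncate(a, 2): bitmap=FF......... | a=[0, 1]
append(a, 3): bitmap=FFFFF...... | a=[0, 1, 2, 3, 4]
unlink(a): bitmap=........... | 
create(c): bitmap=F.......... | c=[0]
create(a): bitmap=FF......... | a=[1] c=[0]
append(a, 2): bitmap=FFFF....... | a=[1, 2, 3] c=[0]
append(c, 3): bitmap=FFFFFFF.... | a=[1, 2, 3] c=[0, 4, 5, 6]
unlink(a): bitmap=F...FFF.... | c=[0, 4, 5, 6]
create(a): bitmap=FF..FFF.... | a=[1] c=[0, 4, 5, 6]

blocks(c) = [0, 4, 5, 6]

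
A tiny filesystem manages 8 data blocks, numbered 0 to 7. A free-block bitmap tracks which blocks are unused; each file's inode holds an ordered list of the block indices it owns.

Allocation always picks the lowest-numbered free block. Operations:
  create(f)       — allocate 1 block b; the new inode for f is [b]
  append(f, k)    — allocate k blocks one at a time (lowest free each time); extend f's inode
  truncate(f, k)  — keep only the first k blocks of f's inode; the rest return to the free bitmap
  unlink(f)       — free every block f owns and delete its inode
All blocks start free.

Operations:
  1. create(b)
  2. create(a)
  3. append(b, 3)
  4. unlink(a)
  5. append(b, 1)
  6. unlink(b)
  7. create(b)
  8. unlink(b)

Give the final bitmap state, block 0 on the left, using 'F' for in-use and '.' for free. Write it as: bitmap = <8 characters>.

after create(b) → b:[0]  free=[F.......]
after create(a) → a:[1], b:[0]  free=[FF......]
after append(b, 3) → a:[1], b:[0, 2, 3, 4]  free=[FFFFF...]
after unlink(a) → b:[0, 2, 3, 4]  free=[F.FFF...]
after append(b, 1) → b:[0, 2, 3, 4, 1]  free=[FFFFF...]
after unlink(b) →   free=[........]
after create(b) → b:[0]  free=[F.......]
after unlink(b) →   free=[........]

bitmap = ........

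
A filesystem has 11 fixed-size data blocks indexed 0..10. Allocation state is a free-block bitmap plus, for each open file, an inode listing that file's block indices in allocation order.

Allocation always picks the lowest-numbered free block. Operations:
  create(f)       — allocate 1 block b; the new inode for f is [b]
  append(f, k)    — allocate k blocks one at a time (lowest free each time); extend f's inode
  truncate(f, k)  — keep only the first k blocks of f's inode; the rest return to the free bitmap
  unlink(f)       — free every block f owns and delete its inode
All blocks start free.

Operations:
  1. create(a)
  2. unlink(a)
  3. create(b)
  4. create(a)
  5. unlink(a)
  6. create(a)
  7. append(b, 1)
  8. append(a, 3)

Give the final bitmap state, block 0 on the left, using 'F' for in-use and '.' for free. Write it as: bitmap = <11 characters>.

[1] create(a) — a=0 (map F..........)
[2] unlink(a) —  (map ...........)
[3] create(b) — b=0 (map F..........)
[4] create(a) — a=1 b=0 (map FF.........)
[5] unlink(a) — b=0 (map F..........)
[6] create(a) — a=1 b=0 (map FF.........)
[7] append(b, 1) — a=1 b=0,2 (map FFF........)
[8] append(a, 3) — a=1,3,4,5 b=0,2 (map FFFFFF.....)

bitmap = FFFFFF.....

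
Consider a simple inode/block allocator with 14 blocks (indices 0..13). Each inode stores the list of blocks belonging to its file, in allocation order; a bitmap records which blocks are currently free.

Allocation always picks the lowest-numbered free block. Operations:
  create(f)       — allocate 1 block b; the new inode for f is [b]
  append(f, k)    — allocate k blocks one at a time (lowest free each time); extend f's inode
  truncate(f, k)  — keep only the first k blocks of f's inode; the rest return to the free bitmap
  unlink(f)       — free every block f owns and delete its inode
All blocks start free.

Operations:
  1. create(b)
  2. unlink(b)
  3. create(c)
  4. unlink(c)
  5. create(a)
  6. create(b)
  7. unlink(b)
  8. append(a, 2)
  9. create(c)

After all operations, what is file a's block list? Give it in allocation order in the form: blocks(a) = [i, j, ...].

blocks(a) = [0, 1, 2]

  1. create(b)  ⇒  F.............  {b→[0]}
  2. unlink(b)  ⇒  ..............  {}
  3. create(c)  ⇒  F.............  {c→[0]}
  4. unlink(c)  ⇒  ..............  {}
  5. create(a)  ⇒  F.............  {a→[0]}
  6. create(b)  ⇒  FF............  {a→[0]; b→[1]}
  7. unlink(b)  ⇒  F.............  {a→[0]}
  8. append(a, 2)  ⇒  FFF...........  {a→[0, 1, 2]}
  9. create(c)  ⇒  FFFF..........  {a→[0, 1, 2]; c→[3]}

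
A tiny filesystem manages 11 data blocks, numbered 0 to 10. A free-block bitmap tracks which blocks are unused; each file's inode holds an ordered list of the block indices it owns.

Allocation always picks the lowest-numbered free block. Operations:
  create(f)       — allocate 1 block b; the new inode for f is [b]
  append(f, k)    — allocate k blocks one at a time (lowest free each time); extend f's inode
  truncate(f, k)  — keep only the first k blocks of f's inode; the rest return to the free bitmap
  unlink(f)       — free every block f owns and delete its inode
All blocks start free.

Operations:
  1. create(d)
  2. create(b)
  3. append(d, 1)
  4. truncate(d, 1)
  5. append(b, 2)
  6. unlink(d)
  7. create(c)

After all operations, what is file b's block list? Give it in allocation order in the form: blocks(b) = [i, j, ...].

after create(d) → d:[0]  free=[F..........]
after create(b) → b:[1], d:[0]  free=[FF.........]
after append(d, 1) → b:[1], d:[0, 2]  free=[FFF........]
after truncate(d, 1) → b:[1], d:[0]  free=[FF.........]
after append(b, 2) → b:[1, 2, 3], d:[0]  free=[FFFF.......]
after unlink(d) → b:[1, 2, 3]  free=[.FFF.......]
after create(c) → b:[1, 2, 3], c:[0]  free=[FFFF.......]

blocks(b) = [1, 2, 3]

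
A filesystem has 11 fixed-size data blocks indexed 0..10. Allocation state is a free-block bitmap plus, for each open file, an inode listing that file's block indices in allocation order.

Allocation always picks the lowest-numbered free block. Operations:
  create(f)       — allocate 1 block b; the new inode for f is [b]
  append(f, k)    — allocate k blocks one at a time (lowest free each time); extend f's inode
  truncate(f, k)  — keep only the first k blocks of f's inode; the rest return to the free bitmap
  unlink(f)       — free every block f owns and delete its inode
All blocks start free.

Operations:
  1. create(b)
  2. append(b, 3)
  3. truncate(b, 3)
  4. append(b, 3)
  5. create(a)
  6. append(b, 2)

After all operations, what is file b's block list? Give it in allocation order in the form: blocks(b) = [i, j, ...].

create(b): bitmap=F.......... | b=[0]
append(b, 3): bitmap=FFFF....... | b=[0, 1, 2, 3]
truncate(b, 3): bitmap=FFF........ | b=[0, 1, 2]
append(b, 3): bitmap=FFFFFF..... | b=[0, 1, 2, 3, 4, 5]
create(a): bitmap=FFFFFFF.... | a=[6] b=[0, 1, 2, 3, 4, 5]
append(b, 2): bitmap=FFFFFFFFF.. | a=[6] b=[0, 1, 2, 3, 4, 5, 7, 8]

blocks(b) = [0, 1, 2, 3, 4, 5, 7, 8]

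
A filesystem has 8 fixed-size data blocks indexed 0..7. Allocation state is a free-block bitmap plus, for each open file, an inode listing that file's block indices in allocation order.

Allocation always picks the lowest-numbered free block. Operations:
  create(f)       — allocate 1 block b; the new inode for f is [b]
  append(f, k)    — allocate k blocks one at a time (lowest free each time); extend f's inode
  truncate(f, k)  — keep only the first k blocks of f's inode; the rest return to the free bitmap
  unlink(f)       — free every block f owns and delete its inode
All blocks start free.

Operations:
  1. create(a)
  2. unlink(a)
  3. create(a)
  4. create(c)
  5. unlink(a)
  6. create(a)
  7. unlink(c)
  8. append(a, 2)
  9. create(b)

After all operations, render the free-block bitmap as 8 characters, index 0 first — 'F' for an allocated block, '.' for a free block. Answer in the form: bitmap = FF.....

bitmap = FFFF....

  1. create(a)  ⇒  F.......  {a→[0]}
  2. unlink(a)  ⇒  ........  {}
  3. create(a)  ⇒  F.......  {a→[0]}
  4. create(c)  ⇒  FF......  {a→[0]; c→[1]}
  5. unlink(a)  ⇒  .F......  {c→[1]}
  6. create(a)  ⇒  FF......  {a→[0]; c→[1]}
  7. unlink(c)  ⇒  F.......  {a→[0]}
  8. append(a, 2)  ⇒  FFF.....  {a→[0, 1, 2]}
  9. create(b)  ⇒  FFFF....  {a→[0, 1, 2]; b→[3]}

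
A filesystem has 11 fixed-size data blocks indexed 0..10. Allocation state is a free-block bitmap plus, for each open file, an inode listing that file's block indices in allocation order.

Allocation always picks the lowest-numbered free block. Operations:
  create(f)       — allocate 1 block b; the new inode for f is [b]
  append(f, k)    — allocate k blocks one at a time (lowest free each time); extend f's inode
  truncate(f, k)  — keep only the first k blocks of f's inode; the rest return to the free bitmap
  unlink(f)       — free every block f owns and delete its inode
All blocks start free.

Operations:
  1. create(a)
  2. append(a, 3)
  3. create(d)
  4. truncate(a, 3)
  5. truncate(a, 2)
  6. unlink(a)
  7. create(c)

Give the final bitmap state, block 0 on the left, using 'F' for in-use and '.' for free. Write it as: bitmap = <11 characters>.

bitmap = F...F......

  1. create(a)  ⇒  F..........  {a→[0]}
  2. append(a, 3)  ⇒  FFFF.......  {a→[0, 1, 2, 3]}
  3. create(d)  ⇒  FFFFF......  {a→[0, 1, 2, 3]; d→[4]}
  4. truncate(a, 3)  ⇒  FFF.F......  {a→[0, 1, 2]; d→[4]}
  5. truncate(a, 2)  ⇒  FF..F......  {a→[0, 1]; d→[4]}
  6. unlink(a)  ⇒  ....F......  {d→[4]}
  7. create(c)  ⇒  F...F......  {c→[0]; d→[4]}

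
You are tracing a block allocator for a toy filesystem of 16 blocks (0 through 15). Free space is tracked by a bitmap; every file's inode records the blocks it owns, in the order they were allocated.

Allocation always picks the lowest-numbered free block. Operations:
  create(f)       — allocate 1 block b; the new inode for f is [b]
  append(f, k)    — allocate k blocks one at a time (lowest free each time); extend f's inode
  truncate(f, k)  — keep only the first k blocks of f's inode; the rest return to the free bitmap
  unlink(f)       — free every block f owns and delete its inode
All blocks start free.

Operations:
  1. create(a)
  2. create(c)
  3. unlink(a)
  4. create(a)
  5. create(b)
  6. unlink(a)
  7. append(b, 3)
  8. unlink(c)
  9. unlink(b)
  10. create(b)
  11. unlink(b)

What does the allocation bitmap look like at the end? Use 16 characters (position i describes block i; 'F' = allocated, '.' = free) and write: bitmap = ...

  1. create(a)  ⇒  F...............  {a→[0]}
  2. create(c)  ⇒  FF..............  {a→[0]; c→[1]}
  3. unlink(a)  ⇒  .F..............  {c→[1]}
  4. create(a)  ⇒  FF..............  {a→[0]; c→[1]}
  5. create(b)  ⇒  FFF.............  {a→[0]; b→[2]; c→[1]}
  6. unlink(a)  ⇒  .FF.............  {b→[2]; c→[1]}
  7. append(b, 3)  ⇒  FFFFF...........  {b→[2, 0, 3, 4]; c→[1]}
  8. unlink(c)  ⇒  F.FFF...........  {b→[2, 0, 3, 4]}
  9. unlink(b)  ⇒  ................  {}
  10. create(b)  ⇒  F...............  {b→[0]}
  11. unlink(b)  ⇒  ................  {}

bitmap = ................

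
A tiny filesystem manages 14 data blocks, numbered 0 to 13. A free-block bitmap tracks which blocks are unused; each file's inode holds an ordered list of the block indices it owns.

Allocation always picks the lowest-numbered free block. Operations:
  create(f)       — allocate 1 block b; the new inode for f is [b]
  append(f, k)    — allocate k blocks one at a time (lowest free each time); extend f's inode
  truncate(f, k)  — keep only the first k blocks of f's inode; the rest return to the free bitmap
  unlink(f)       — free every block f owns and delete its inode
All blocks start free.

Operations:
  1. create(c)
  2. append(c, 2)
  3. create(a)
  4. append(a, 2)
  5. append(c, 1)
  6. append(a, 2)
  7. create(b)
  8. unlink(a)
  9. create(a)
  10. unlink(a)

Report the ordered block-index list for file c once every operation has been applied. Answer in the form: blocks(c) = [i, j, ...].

  1. create(c)  ⇒  F.............  {c→[0]}
  2. append(c, 2)  ⇒  FFF...........  {c→[0, 1, 2]}
  3. create(a)  ⇒  FFFF..........  {a→[3]; c→[0, 1, 2]}
  4. append(a, 2)  ⇒  FFFFFF........  {a→[3, 4, 5]; c→[0, 1, 2]}
  5. append(c, 1)  ⇒  FFFFFFF.......  {a→[3, 4, 5]; c→[0, 1, 2, 6]}
  6. append(a, 2)  ⇒  FFFFFFFFF.....  {a→[3, 4, 5, 7, 8]; c→[0, 1, 2, 6]}
  7. create(b)  ⇒  FFFFFFFFFF....  {a→[3, 4, 5, 7, 8]; b→[9]; c→[0, 1, 2, 6]}
  8. unlink(a)  ⇒  FFF...F..F....  {b→[9]; c→[0, 1, 2, 6]}
  9. create(a)  ⇒  FFFF..F..F....  {a→[3]; b→[9]; c→[0, 1, 2, 6]}
  10. unlink(a)  ⇒  FFF...F..F....  {b→[9]; c→[0, 1, 2, 6]}

blocks(c) = [0, 1, 2, 6]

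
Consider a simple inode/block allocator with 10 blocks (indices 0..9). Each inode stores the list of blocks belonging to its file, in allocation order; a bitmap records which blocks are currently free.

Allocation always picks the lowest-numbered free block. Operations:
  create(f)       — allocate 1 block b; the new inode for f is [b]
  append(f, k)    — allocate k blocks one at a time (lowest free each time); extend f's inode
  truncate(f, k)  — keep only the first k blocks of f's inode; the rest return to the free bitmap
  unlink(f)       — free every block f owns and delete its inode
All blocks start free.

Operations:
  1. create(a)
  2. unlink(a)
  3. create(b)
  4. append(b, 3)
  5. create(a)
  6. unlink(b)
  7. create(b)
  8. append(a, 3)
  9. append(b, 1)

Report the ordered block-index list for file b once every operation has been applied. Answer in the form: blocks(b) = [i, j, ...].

create(a): bitmap=F......... | a=[0]
unlink(a): bitmap=.......... | 
create(b): bitmap=F......... | b=[0]
append(b, 3): bitmap=FFFF...... | b=[0, 1, 2, 3]
create(a): bitmap=FFFFF..... | a=[4] b=[0, 1, 2, 3]
unlink(b): bitmap=....F..... | a=[4]
create(b): bitmap=F...F..... | a=[4] b=[0]
append(a, 3): bitmap=FFFFF..... | a=[4, 1, 2, 3] b=[0]
append(b, 1): bitmap=FFFFFF.... | a=[4, 1, 2, 3] b=[0, 5]

blocks(b) = [0, 5]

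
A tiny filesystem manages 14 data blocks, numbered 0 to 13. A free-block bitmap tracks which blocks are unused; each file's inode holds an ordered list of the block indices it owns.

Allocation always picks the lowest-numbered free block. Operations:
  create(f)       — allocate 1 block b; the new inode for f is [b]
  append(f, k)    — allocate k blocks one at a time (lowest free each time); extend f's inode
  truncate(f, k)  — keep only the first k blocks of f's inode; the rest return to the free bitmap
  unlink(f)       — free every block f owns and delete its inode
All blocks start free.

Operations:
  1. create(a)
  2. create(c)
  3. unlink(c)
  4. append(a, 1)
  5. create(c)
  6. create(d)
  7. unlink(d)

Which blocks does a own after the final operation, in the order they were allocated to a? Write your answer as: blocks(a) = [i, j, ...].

create(a): bitmap=F............. | a=[0]
create(c): bitmap=FF............ | a=[0] c=[1]
unlink(c): bitmap=F............. | a=[0]
append(a, 1): bitmap=FF............ | a=[0, 1]
create(c): bitmap=FFF........... | a=[0, 1] c=[2]
create(d): bitmap=FFFF.......... | a=[0, 1] c=[2] d=[3]
unlink(d): bitmap=FFF........... | a=[0, 1] c=[2]

blocks(a) = [0, 1]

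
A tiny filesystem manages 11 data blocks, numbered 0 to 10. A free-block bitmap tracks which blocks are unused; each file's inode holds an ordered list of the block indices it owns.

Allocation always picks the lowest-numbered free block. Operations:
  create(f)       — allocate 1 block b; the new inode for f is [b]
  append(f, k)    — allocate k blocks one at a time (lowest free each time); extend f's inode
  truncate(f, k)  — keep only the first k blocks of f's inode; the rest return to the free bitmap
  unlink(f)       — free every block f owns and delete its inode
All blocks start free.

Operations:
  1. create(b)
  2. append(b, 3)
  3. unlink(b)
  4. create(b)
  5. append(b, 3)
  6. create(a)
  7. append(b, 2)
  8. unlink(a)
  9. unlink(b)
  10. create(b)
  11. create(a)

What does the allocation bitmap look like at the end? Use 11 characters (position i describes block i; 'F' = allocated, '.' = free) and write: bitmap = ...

bitmap = FF.........

after create(b) → b:[0]  free=[F..........]
after append(b, 3) → b:[0, 1, 2, 3]  free=[FFFF.......]
after unlink(b) →   free=[...........]
after create(b) → b:[0]  free=[F..........]
after append(b, 3) → b:[0, 1, 2, 3]  free=[FFFF.......]
after create(a) → a:[4], b:[0, 1, 2, 3]  free=[FFFFF......]
after append(b, 2) → a:[4], b:[0, 1, 2, 3, 5, 6]  free=[FFFFFFF....]
after unlink(a) → b:[0, 1, 2, 3, 5, 6]  free=[FFFF.FF....]
after unlink(b) →   free=[...........]
after create(b) → b:[0]  free=[F..........]
after create(a) → a:[1], b:[0]  free=[FF.........]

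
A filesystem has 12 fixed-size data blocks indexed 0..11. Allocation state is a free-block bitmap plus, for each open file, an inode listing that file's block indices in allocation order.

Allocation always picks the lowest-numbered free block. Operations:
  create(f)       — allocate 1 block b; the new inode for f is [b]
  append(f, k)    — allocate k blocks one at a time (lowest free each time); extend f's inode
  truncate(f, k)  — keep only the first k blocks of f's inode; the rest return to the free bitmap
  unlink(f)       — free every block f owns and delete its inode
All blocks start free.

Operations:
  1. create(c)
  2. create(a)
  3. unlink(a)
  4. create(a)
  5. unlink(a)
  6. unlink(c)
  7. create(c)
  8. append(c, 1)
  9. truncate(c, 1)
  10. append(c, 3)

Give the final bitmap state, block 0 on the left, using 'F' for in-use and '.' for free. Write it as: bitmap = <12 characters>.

[1] create(c) — c=0 (map F...........)
[2] create(a) — a=1 c=0 (map FF..........)
[3] unlink(a) — c=0 (map F...........)
[4] create(a) — a=1 c=0 (map FF..........)
[5] unlink(a) — c=0 (map F...........)
[6] unlink(c) —  (map ............)
[7] create(c) — c=0 (map F...........)
[8] append(c, 1) — c=0,1 (map FF..........)
[9] truncate(c, 1) — c=0 (map F...........)
[10] append(c, 3) — c=0,1,2,3 (map FFFF........)

bitmap = FFFF........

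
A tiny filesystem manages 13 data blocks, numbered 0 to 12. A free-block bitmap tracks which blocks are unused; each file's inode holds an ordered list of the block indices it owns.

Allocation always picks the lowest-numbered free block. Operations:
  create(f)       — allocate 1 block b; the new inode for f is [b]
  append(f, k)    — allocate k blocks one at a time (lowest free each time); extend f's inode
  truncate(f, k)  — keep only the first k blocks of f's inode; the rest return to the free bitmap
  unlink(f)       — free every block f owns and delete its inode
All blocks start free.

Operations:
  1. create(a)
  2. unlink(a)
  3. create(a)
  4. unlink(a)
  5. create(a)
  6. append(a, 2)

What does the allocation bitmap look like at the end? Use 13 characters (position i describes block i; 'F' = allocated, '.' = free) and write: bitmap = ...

bitmap = FFF..........

  1. create(a)  ⇒  F............  {a→[0]}
  2. unlink(a)  ⇒  .............  {}
  3. create(a)  ⇒  F............  {a→[0]}
  4. unlink(a)  ⇒  .............  {}
  5. create(a)  ⇒  F............  {a→[0]}
  6. append(a, 2)  ⇒  FFF..........  {a→[0, 1, 2]}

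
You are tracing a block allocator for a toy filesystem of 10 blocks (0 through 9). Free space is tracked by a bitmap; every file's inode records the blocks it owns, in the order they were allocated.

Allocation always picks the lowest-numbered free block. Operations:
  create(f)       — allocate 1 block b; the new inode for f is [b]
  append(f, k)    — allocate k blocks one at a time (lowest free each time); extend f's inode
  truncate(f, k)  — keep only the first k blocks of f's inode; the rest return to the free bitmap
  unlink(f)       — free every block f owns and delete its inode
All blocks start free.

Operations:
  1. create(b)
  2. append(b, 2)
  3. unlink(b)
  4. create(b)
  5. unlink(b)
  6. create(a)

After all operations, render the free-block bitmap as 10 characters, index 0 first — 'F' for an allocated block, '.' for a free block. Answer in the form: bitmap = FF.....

after create(b) → b:[0]  free=[F.........]
after append(b, 2) → b:[0, 1, 2]  free=[FFF.......]
after unlink(b) →   free=[..........]
after create(b) → b:[0]  free=[F.........]
after unlink(b) →   free=[..........]
after create(a) → a:[0]  free=[F.........]

bitmap = F.........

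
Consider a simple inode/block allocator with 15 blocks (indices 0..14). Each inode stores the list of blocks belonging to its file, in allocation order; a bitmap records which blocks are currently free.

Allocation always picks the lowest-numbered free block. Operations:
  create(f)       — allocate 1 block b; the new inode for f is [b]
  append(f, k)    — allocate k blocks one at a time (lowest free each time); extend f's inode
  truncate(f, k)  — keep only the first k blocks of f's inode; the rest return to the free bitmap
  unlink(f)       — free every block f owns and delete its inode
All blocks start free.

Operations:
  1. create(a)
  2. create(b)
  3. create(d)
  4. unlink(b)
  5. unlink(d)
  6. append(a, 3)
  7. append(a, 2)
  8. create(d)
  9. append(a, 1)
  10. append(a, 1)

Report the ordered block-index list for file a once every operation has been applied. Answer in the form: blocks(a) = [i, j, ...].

create(a): bitmap=F.............. | a=[0]
create(b): bitmap=FF............. | a=[0] b=[1]
create(d): bitmap=FFF............ | a=[0] b=[1] d=[2]
unlink(b): bitmap=F.F............ | a=[0] d=[2]
unlink(d): bitmap=F.............. | a=[0]
append(a, 3): bitmap=FFFF........... | a=[0, 1, 2, 3]
append(a, 2): bitmap=FFFFFF......... | a=[0, 1, 2, 3, 4, 5]
create(d): bitmap=FFFFFFF........ | a=[0, 1, 2, 3, 4, 5] d=[6]
append(a, 1): bitmap=FFFFFFFF....... | a=[0, 1, 2, 3, 4, 5, 7] d=[6]
append(a, 1): bitmap=FFFFFFFFF...... | a=[0, 1, 2, 3, 4, 5, 7, 8] d=[6]

blocks(a) = [0, 1, 2, 3, 4, 5, 7, 8]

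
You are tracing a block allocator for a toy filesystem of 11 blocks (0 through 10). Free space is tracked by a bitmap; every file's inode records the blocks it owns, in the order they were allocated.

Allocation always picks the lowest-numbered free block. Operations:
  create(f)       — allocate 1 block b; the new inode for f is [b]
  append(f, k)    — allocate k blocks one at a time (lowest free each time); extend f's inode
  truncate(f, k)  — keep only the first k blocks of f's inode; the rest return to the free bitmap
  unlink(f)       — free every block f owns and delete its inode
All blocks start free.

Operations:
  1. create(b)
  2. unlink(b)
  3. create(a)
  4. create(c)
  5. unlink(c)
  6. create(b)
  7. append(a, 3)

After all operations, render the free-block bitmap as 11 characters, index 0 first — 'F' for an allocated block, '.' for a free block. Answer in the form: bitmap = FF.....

after create(b) → b:[0]  free=[F..........]
after unlink(b) →   free=[...........]
after create(a) → a:[0]  free=[F..........]
after create(c) → a:[0], c:[1]  free=[FF.........]
after unlink(c) → a:[0]  free=[F..........]
after create(b) → a:[0], b:[1]  free=[FF.........]
after append(a, 3) → a:[0, 2, 3, 4], b:[1]  free=[FFFFF......]

bitmap = FFFFF......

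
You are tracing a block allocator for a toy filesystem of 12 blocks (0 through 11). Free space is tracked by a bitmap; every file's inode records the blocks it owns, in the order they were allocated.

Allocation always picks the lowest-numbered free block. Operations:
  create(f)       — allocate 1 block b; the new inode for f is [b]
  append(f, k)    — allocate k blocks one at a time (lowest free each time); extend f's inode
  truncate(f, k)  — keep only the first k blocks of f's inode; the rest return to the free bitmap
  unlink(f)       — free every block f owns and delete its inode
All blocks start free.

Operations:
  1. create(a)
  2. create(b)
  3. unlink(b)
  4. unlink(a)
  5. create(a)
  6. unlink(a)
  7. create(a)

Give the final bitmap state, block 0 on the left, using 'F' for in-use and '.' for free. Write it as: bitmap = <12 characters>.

bitmap = F...........

  1. create(a)  ⇒  F...........  {a→[0]}
  2. create(b)  ⇒  FF..........  {a→[0]; b→[1]}
  3. unlink(b)  ⇒  F...........  {a→[0]}
  4. unlink(a)  ⇒  ............  {}
  5. create(a)  ⇒  F...........  {a→[0]}
  6. unlink(a)  ⇒  ............  {}
  7. create(a)  ⇒  F...........  {a→[0]}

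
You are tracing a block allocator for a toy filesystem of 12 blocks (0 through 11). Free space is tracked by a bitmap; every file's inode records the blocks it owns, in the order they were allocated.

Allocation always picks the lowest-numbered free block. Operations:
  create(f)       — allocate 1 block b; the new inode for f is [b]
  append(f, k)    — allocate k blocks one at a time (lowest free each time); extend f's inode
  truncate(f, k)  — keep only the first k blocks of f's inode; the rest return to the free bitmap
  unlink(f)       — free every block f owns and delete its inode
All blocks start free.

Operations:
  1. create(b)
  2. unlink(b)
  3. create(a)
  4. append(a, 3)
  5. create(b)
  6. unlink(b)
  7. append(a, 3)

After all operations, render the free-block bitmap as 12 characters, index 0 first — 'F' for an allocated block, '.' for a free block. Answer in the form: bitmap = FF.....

bitmap = FFFFFFF.....

  1. create(b)  ⇒  F...........  {b→[0]}
  2. unlink(b)  ⇒  ............  {}
  3. create(a)  ⇒  F...........  {a→[0]}
  4. append(a, 3)  ⇒  FFFF........  {a→[0, 1, 2, 3]}
  5. create(b)  ⇒  FFFFF.......  {a→[0, 1, 2, 3]; b→[4]}
  6. unlink(b)  ⇒  FFFF........  {a→[0, 1, 2, 3]}
  7. append(a, 3)  ⇒  FFFFFFF.....  {a→[0, 1, 2, 3, 4, 5, 6]}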